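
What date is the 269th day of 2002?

January has 31 days (269 − 31 = 238 remain).
February has 28 days (238 − 28 = 210 remain).
March has 31 days (210 − 31 = 179 remain).
April has 30 days (179 − 30 = 149 remain).
May has 31 days (149 − 31 = 118 remain).
June has 30 days (118 − 30 = 88 remain).
July has 31 days (88 − 31 = 57 remain).
August has 31 days (57 − 31 = 26 remain).
26 into September → September 26.

September 26, 2002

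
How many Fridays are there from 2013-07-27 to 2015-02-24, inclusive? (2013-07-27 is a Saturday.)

2013-07-27 is a Saturday; the first Friday on or after it is 2013-08-02 (6 days later).
From 2013-08-02 to 2015-02-24: 151 + 365 + 55 = 571 days (rest of 2013, 2014, to 2015-02-24 in 2015).
571 ÷ 7 = 81 full weeks with remainder 4, so 81 more Fridays after the first → 82.

82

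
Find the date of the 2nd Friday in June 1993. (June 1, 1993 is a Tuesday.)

11 June 1993

June 1993 begins on a Tuesday, so the first Friday is June 4 (3 days later).
The 2nd Friday is 1 weeks later: 4 + 7 = 11.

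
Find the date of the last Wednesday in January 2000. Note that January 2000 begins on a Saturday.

26 January 2000

January 2000 begins on a Saturday, so the first Wednesday is January 5 (4 days later).
January 2000 has 31 days. Adding weeks: 5, 12, 19, 26 — the last one ≤ 31 is the 26th.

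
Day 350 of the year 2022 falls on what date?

Dec 16, 2022

Jan has 31 days (350 − 31 = 319 remain).
Feb has 28 days (319 − 28 = 291 remain).
Mar has 31 days (291 − 31 = 260 remain).
Apr has 30 days (260 − 30 = 230 remain).
May has 31 days (230 − 31 = 199 remain).
Jun has 30 days (199 − 30 = 169 remain).
Jul has 31 days (169 − 31 = 138 remain).
Aug has 31 days (138 − 31 = 107 remain).
Sep has 30 days (107 − 30 = 77 remain).
Oct has 31 days (77 − 31 = 46 remain).
Nov has 30 days (46 − 30 = 16 remain).
16 into Dec → Dec 16.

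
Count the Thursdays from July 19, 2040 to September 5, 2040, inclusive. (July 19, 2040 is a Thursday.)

July 19, 2040 is a Thursday; the first Thursday on or after it is July 19, 2040.
From July 19, 2040 to September 5, 2040: 12 + 31 + 5 = 48 days (rest of July, August, September).
48 ÷ 7 = 6 full weeks with remainder 6, so 6 more Thursdays after the first → 7.

7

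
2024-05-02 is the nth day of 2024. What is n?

Days in months before May: 31 + 29 + 31 + 30 = 121.
Plus 2 days into May → day 123.

123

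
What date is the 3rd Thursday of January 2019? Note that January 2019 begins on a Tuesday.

January 2019 begins on a Tuesday, so the first Thursday is January 3 (2 days later).
The 3rd Thursday is 2 weeks later: 3 + 14 = 17.

January 17, 2019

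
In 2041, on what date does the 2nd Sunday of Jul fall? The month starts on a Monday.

Jul 2041 begins on a Monday, so the first Sunday is Jul 7 (6 days later).
The 2nd Sunday is 1 weeks later: 7 + 7 = 14.

Jul 14, 2041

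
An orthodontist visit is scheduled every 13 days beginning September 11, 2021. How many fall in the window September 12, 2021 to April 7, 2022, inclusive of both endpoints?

16

Occurrences land 13·i days after September 11, 2021 for i = 0, 1, 2, …
September 12, 2021 is 1 day after the start; 1 ÷ 13 = 0 remainder 1; since the remainder is 1, round up to i = 1. First occurrence in the window: #2 on September 24, 2021 (1×13 = 13 days in).
April 7, 2022 is 208 days after the start; 208 ÷ 13 = 16 remainder 0. Last occurrence in the window: #17 on April 7, 2022.
Occurrences #2 through #17: 16 in total.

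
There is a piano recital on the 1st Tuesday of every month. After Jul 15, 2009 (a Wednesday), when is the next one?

Jul 2009 starts on a Wednesday, so its 1st Tuesday is Jul 7, 2009 (6 days in).
That is not after Jul 15, 2009, so look at Aug 2009.
Aug 2009 starts on a Saturday, so its 1st Tuesday is Aug 4, 2009 (3 days in).

Aug 4, 2009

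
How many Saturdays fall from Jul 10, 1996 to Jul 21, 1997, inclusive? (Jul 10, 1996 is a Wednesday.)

54

Jul 10, 1996 is a Wednesday; the first Saturday on or after it is Jul 13, 1996 (3 days later).
From Jul 13, 1996 to Jul 21, 1997: 171 + 202 = 373 days (rest of 1996, to Jul 21, 1997 in 1997).
373 ÷ 7 = 53 full weeks with remainder 2, so 53 more Saturdays after the first → 54.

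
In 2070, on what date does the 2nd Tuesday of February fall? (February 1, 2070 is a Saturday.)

February 2070 begins on a Saturday, so the first Tuesday is February 4 (3 days later).
The 2nd Tuesday is 1 weeks later: 4 + 7 = 11.

2070-02-11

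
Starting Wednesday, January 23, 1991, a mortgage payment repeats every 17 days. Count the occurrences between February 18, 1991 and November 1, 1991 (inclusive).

Occurrences land 17·i days after January 23, 1991 for i = 0, 1, 2, …
February 18, 1991 is 26 days after the start; 26 ÷ 17 = 1 remainder 9; since the remainder is 9, round up to i = 2. First occurrence in the window: #3 on February 26, 1991 (2×17 = 34 days in).
November 1, 1991 is 282 days after the start; 282 ÷ 17 = 16 remainder 10. Last occurrence in the window: #17 on October 22, 1991.
Occurrences #3 through #17: 15 in total.

15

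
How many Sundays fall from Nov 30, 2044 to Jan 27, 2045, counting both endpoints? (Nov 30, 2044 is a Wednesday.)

8

Nov 30, 2044 is a Wednesday; the first Sunday on or after it is Dec 4, 2044 (4 days later).
From Dec 4, 2044 to Jan 27, 2045: 27 + 27 = 54 days (rest of Dec, Jan).
54 ÷ 7 = 7 full weeks with remainder 5, so 7 more Sundays after the first → 8.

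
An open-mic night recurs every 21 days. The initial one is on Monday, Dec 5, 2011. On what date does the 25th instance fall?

Apr 22, 2013

The 25th occurrence is 24 intervals after the first: 24 × 21 = 504 days after Dec 5, 2011.
Dec has 31 days — 26 days to the end of Dec leaves 478.
2012 has 366 days (112 left).
Jan has 31 days (81 left).
Feb has 28 days (53 left).
Mar has 31 days (22 left).
22 days into Apr → Apr 22, 2013.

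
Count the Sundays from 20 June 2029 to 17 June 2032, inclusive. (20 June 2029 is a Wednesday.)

20 June 2029 is a Wednesday; the first Sunday on or after it is 24 June 2029 (4 days later).
From 24 June 2029 to 17 June 2032: 190 + 365 + 365 + 169 = 1089 days (rest of 2029, 2030, 2031, to 17 June 2032 in 2032).
1089 ÷ 7 = 155 full weeks with remainder 4, so 155 more Sundays after the first → 156.

156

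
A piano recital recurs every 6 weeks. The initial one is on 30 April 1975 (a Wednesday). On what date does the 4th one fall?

The 4th occurrence is 3 intervals after the first: 3 × 42 = 126 days after 30 April 1975.
April has 30 days — 0 days to the end of April leaves 126.
May has 31 days (95 left).
June has 30 days (65 left).
July has 31 days (34 left).
August has 31 days (3 left).
3 days into September → 3 September 1975.

3 September 1975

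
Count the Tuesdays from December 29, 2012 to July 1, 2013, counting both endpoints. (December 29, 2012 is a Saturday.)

December 29, 2012 is a Saturday; the first Tuesday on or after it is January 1, 2013 (3 days later).
From January 1, 2013 to July 1, 2013: 30 + 28 + 31 + 30 + 31 + 30 + 1 = 181 days (rest of January, February, March, April, May, June, July).
181 ÷ 7 = 25 full weeks with remainder 6, so 25 more Tuesdays after the first → 26.

26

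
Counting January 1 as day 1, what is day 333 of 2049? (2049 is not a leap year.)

January has 31 days (333 − 31 = 302 remain).
February has 28 days (302 − 28 = 274 remain).
March has 31 days (274 − 31 = 243 remain).
April has 30 days (243 − 30 = 213 remain).
May has 31 days (213 − 31 = 182 remain).
June has 30 days (182 − 30 = 152 remain).
July has 31 days (152 − 31 = 121 remain).
August has 31 days (121 − 31 = 90 remain).
September has 30 days (90 − 30 = 60 remain).
October has 31 days (60 − 31 = 29 remain).
29 into November → November 29.

29 November 2049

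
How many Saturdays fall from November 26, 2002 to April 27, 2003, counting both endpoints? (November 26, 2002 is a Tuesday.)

22

November 26, 2002 is a Tuesday; the first Saturday on or after it is November 30, 2002 (4 days later).
From November 30, 2002 to April 27, 2003: 0 + 31 + 31 + 28 + 31 + 27 = 148 days (rest of November, December, January, February, March, April).
148 ÷ 7 = 21 full weeks with remainder 1, so 21 more Saturdays after the first → 22.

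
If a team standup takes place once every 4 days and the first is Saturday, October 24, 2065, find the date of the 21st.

The 21st occurrence is 20 intervals after the first: 20 × 4 = 80 days after October 24, 2065.
October has 31 days — 7 days to the end of October leaves 73.
November has 30 days (43 left).
December has 31 days (12 left).
12 days into January → January 12, 2066.

January 12, 2066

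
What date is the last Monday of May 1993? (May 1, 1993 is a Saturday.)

May 31, 1993

May 1993 begins on a Saturday, so the first Monday is May 3 (2 days later).
May 1993 has 31 days. Adding weeks: 3, 10, 17, 24, 31 — the last one ≤ 31 is the 31st.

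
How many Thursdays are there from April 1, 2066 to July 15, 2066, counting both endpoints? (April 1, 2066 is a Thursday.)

April 1, 2066 is a Thursday; the first Thursday on or after it is April 1, 2066.
From April 1, 2066 to July 15, 2066: 29 + 31 + 30 + 15 = 105 days (rest of April, May, June, July).
105 ÷ 7 = 15 full weeks with remainder 0, so 15 more Thursdays after the first → 16.

16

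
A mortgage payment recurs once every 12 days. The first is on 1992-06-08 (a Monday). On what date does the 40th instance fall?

1993-09-19

The 40th occurrence is 39 intervals after the first: 39 × 12 = 468 days after 1992-06-08.
June has 30 days — 22 days to the end of June leaves 446.
From end of June to end of 1992 is 184 days (262 left).
January has 31 days (231 left).
February has 28 days (203 left).
March has 31 days (172 left).
April has 30 days (142 left).
May has 31 days (111 left).
June has 30 days (81 left).
July has 31 days (50 left).
August has 31 days (19 left).
19 days into September → 1993-09-19.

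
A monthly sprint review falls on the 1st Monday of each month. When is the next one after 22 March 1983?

March 1983 starts on a Tuesday, so its 1st Monday is 7 March 1983 (6 days in).
That is not after 22 March 1983, so look at April 1983.
April 1983 starts on a Friday, so its 1st Monday is 4 April 1983 (3 days in).

4 April 1983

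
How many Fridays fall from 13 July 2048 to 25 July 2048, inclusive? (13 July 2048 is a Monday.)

13 July 2048 is a Monday; the first Friday on or after it is 17 July 2048 (4 days later).
From 17 July 2048 to 25 July 2048 is 25 − 17 = 8 days.
8 ÷ 7 = 1 full weeks with remainder 1, so 1 more Fridays after the first → 2.

2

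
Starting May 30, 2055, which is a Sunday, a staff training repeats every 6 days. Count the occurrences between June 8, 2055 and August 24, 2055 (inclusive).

Occurrences land 6·i days after May 30, 2055 for i = 0, 1, 2, …
June 8, 2055 is 9 days after the start; 9 ÷ 6 = 1 remainder 3; since the remainder is 3, round up to i = 2. First occurrence in the window: #3 on June 11, 2055 (2×6 = 12 days in).
August 24, 2055 is 86 days after the start; 86 ÷ 6 = 14 remainder 2. Last occurrence in the window: #15 on August 22, 2055.
Occurrences #3 through #15: 13 in total.

13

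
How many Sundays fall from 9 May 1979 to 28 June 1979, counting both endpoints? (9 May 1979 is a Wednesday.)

7

9 May 1979 is a Wednesday; the first Sunday on or after it is 13 May 1979 (4 days later).
From 13 May 1979 to 28 June 1979: 18 + 28 = 46 days (rest of May, June).
46 ÷ 7 = 6 full weeks with remainder 4, so 6 more Sundays after the first → 7.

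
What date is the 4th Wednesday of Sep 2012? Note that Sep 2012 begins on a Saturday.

Sep 26, 2012

Sep 2012 begins on a Saturday, so the first Wednesday is Sep 5 (4 days later).
The 4th Wednesday is 3 weeks later: 5 + 21 = 26.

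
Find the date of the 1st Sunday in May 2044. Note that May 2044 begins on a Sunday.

May 2044 begins on a Sunday, so the first Sunday is May 1.

May 1, 2044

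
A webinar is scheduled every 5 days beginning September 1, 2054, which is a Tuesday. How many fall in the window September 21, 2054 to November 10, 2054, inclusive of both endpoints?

11

Occurrences land 5·i days after September 1, 2054 for i = 0, 1, 2, …
September 21, 2054 is 20 days after the start; 20 ÷ 5 = 4 remainder 0. First occurrence in the window: #5 on September 21, 2054 (4×5 = 20 days in).
November 10, 2054 is 70 days after the start; 70 ÷ 5 = 14 remainder 0. Last occurrence in the window: #15 on November 10, 2054.
Occurrences #5 through #15: 11 in total.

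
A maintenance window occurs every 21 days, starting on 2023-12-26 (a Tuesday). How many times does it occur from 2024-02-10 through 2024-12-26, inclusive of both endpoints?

15

Occurrences land 21·i days after 2023-12-26 for i = 0, 1, 2, …
2024-02-10 is 46 days after the start; 46 ÷ 21 = 2 remainder 4; since the remainder is 4, round up to i = 3. First occurrence in the window: #4 on 2024-02-27 (3×21 = 63 days in).
2024-12-26 is 366 days after the start; 366 ÷ 21 = 17 remainder 9. Last occurrence in the window: #18 on 2024-12-17.
Occurrences #4 through #18: 15 in total.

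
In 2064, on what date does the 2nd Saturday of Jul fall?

Jul 12, 2064

The first Saturday of Jul 2064 is Jul 5.
The 2nd Saturday is 1 weeks later: 5 + 7 = 12.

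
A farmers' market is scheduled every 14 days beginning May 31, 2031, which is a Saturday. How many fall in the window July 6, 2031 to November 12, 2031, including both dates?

Occurrences land 14·i days after May 31, 2031 for i = 0, 1, 2, …
July 6, 2031 is 36 days after the start; 36 ÷ 14 = 2 remainder 8; since the remainder is 8, round up to i = 3. First occurrence in the window: #4 on July 12, 2031 (3×14 = 42 days in).
November 12, 2031 is 165 days after the start; 165 ÷ 14 = 11 remainder 11. Last occurrence in the window: #12 on November 1, 2031.
Occurrences #4 through #12: 9 in total.

9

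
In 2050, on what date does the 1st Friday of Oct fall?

Oct 7, 2050

The first Friday of Oct 2050 is Oct 7.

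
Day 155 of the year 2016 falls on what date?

January has 31 days (155 − 31 = 124 remain).
February has 29 days (124 − 29 = 95 remain).
March has 31 days (95 − 31 = 64 remain).
April has 30 days (64 − 30 = 34 remain).
May has 31 days (34 − 31 = 3 remain).
3 into June → June 3.

June 3, 2016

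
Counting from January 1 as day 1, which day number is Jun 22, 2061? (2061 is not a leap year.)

173

Days in months before Jun: 31 + 28 + 31 + 30 + 31 = 151.
Plus 22 days into Jun → day 173.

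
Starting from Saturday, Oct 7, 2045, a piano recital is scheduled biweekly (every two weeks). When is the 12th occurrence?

The 12th occurrence is 11 intervals after the first: 11 × 14 = 154 days after Oct 7, 2045.
Oct has 31 days — 24 days to the end of Oct leaves 130.
Nov has 30 days (100 left).
Dec has 31 days (69 left).
Jan has 31 days (38 left).
Feb has 28 days (10 left).
10 days into Mar → Mar 10, 2046.

Mar 10, 2046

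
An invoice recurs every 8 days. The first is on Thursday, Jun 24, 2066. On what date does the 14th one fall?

Oct 6, 2066

The 14th occurrence is 13 intervals after the first: 13 × 8 = 104 days after Jun 24, 2066.
Jun has 30 days — 6 days to the end of Jun leaves 98.
Jul has 31 days (67 left).
Aug has 31 days (36 left).
Sep has 30 days (6 left).
6 days into Oct → Oct 6, 2066.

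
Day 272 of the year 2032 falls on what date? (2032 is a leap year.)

Sep 28, 2032

Jan has 31 days (272 − 31 = 241 remain).
Feb has 29 days (241 − 29 = 212 remain).
Mar has 31 days (212 − 31 = 181 remain).
Apr has 30 days (181 − 30 = 151 remain).
May has 31 days (151 − 31 = 120 remain).
Jun has 30 days (120 − 30 = 90 remain).
Jul has 31 days (90 − 31 = 59 remain).
Aug has 31 days (59 − 31 = 28 remain).
28 into Sep → Sep 28.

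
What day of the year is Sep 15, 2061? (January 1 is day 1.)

258

Days in months before Sep: 31 + 28 + 31 + 30 + 31 + 30 + 31 + 31 = 243.
Plus 15 days into Sep → day 258.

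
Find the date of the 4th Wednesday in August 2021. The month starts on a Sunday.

25 August 2021

August 2021 begins on a Sunday, so the first Wednesday is August 4 (3 days later).
The 4th Wednesday is 3 weeks later: 4 + 21 = 25.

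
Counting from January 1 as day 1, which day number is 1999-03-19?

78

Days in months before March: 31 + 28 = 59.
Plus 19 days into March → day 78.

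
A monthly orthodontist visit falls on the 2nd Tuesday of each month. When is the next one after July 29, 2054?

July 2054 starts on a Wednesday; its first Tuesday is the 7th, so the 2nd Tuesday is the 14th — July 14, 2054.
That is not after July 29, 2054, so look at August 2054.
August 2054 starts on a Saturday; its first Tuesday is the 4th, so the 2nd Tuesday is the 11th — August 11, 2054.

August 11, 2054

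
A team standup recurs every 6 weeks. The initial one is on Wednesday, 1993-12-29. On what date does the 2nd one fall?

1994-02-09

The 2nd occurrence is 1 interval after the first: 1 × 42 = 42 days after 1993-12-29.
December has 31 days — 2 days to the end of December leaves 40.
January has 31 days (9 left).
9 days into February → 1994-02-09.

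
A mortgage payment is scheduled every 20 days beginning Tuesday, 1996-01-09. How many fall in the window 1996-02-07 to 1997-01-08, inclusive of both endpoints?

Occurrences land 20·i days after 1996-01-09 for i = 0, 1, 2, …
1996-02-07 is 29 days after the start; 29 ÷ 20 = 1 remainder 9; since the remainder is 9, round up to i = 2. First occurrence in the window: #3 on 1996-02-18 (2×20 = 40 days in).
1997-01-08 is 365 days after the start; 365 ÷ 20 = 18 remainder 5. Last occurrence in the window: #19 on 1997-01-03.
Occurrences #3 through #19: 17 in total.

17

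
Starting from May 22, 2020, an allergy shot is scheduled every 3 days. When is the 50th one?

The 50th occurrence is 49 intervals after the first: 49 × 3 = 147 days after May 22, 2020.
May has 31 days — 9 days to the end of May leaves 138.
Jun has 30 days (108 left).
Jul has 31 days (77 left).
Aug has 31 days (46 left).
Sep has 30 days (16 left).
16 days into Oct → Oct 16, 2020.

Oct 16, 2020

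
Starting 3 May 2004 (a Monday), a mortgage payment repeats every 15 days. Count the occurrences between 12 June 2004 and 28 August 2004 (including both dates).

Occurrences land 15·i days after 3 May 2004 for i = 0, 1, 2, …
12 June 2004 is 40 days after the start; 40 ÷ 15 = 2 remainder 10; since the remainder is 10, round up to i = 3. First occurrence in the window: #4 on 17 June 2004 (3×15 = 45 days in).
28 August 2004 is 117 days after the start; 117 ÷ 15 = 7 remainder 12. Last occurrence in the window: #8 on 16 August 2004.
Occurrences #4 through #8: 5 in total.

5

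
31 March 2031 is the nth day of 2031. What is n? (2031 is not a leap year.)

90

Days in months before March: 31 + 28 = 59.
Plus 31 days into March → day 90.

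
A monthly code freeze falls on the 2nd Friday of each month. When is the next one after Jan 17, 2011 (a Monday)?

Jan 2011 starts on a Saturday; its first Friday is the 7th, so the 2nd Friday is the 14th — Jan 14, 2011.
That is not after Jan 17, 2011, so look at Feb 2011.
Feb 2011 starts on a Tuesday; its first Friday is the 4th, so the 2nd Friday is the 11th — Feb 11, 2011.

Feb 11, 2011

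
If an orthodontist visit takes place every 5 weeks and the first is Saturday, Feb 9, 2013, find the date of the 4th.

May 25, 2013

The 4th occurrence is 3 intervals after the first: 3 × 35 = 105 days after Feb 9, 2013.
Feb has 28 days — 19 days to the end of Feb leaves 86.
Mar has 31 days (55 left).
Apr has 30 days (25 left).
25 days into May → May 25, 2013.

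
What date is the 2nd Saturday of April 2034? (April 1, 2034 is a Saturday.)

April 2034 begins on a Saturday, so the first Saturday is April 1.
The 2nd Saturday is 1 weeks later: 1 + 7 = 8.

2034-04-08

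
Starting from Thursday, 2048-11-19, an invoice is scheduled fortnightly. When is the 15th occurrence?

2049-06-03

The 15th occurrence is 14 intervals after the first: 14 × 14 = 196 days after 2048-11-19.
November has 30 days — 11 days to the end of November leaves 185.
December has 31 days (154 left).
January has 31 days (123 left).
February has 28 days (95 left).
March has 31 days (64 left).
April has 30 days (34 left).
May has 31 days (3 left).
3 days into June → 2049-06-03.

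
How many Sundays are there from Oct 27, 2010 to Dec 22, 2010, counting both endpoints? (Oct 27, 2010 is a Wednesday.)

8

Oct 27, 2010 is a Wednesday; the first Sunday on or after it is Oct 31, 2010 (4 days later).
From Oct 31, 2010 to Dec 22, 2010: 0 + 30 + 22 = 52 days (rest of Oct, Nov, Dec).
52 ÷ 7 = 7 full weeks with remainder 3, so 7 more Sundays after the first → 8.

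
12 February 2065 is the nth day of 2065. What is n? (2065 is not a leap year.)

Days in months before February: 31 = 31.
Plus 12 days into February → day 43.

43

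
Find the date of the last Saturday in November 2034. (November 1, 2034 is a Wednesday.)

November 25, 2034

November 2034 begins on a Wednesday, so the first Saturday is November 4 (3 days later).
November 2034 has 30 days. Adding weeks: 4, 11, 18, 25 — the last one ≤ 30 is the 25th.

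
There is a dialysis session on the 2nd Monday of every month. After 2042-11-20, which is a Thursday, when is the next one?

November 2042 starts on a Saturday; its first Monday is the 3rd, so the 2nd Monday is the 10th — 2042-11-10.
That is not after 2042-11-20, so look at December 2042.
December 2042 starts on a Monday; its first Monday is the 1st, so the 2nd Monday is the 8th — 2042-12-08.

2042-12-08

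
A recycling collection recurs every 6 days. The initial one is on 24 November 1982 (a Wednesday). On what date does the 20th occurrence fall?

18 March 1983

The 20th occurrence is 19 intervals after the first: 19 × 6 = 114 days after 24 November 1982.
November has 30 days — 6 days to the end of November leaves 108.
December has 31 days (77 left).
January has 31 days (46 left).
February has 28 days (18 left).
18 days into March → 18 March 1983.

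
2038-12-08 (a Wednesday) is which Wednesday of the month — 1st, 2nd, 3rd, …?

Day 8 falls in week ⌈8/7⌉ of the month.
Days 1–7 hold the 1st Wednesday, 8–14 the 2nd, 15–21 the 3rd, 22–28 the 4th, 29–31 the 5th.
8 is in the range for the 2nd.

2nd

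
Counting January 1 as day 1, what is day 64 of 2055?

2055-03-05

January has 31 days (64 − 31 = 33 remain).
February has 28 days (33 − 28 = 5 remain).
5 into March → March 5.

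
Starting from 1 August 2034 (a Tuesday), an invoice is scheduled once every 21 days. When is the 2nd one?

22 August 2034

The 2nd occurrence is 1 interval after the first: 1 × 21 = 21 days after 1 August 2034.
21 days later is 22 August 2034.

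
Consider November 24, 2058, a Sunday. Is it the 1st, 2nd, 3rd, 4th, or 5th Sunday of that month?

4th

Day 24 falls in week ⌈24/7⌉ of the month.
Days 1–7 hold the 1st Sunday, 8–14 the 2nd, 15–21 the 3rd, 22–28 the 4th, 29–31 the 5th.
24 is in the range for the 4th.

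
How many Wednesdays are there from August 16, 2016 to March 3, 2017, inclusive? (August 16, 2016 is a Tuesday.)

August 16, 2016 is a Tuesday; the first Wednesday on or after it is August 17, 2016 (1 day later).
From August 17, 2016 to March 3, 2017: 14 + 30 + 31 + 30 + 31 + 31 + 28 + 3 = 198 days (rest of August, September, October, November, December, January, February, March).
198 ÷ 7 = 28 full weeks with remainder 2, so 28 more Wednesdays after the first → 29.

29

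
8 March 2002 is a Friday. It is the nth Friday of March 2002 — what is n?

Day 8 falls in week ⌈8/7⌉ of the month.
Days 1–7 hold the 1st Friday, 8–14 the 2nd, 15–21 the 3rd, 22–28 the 4th, 29–31 the 5th.
8 is in the range for the 2nd.

2nd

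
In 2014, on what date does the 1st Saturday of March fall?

March 1, 2014

The first Saturday of March 2014 is March 1.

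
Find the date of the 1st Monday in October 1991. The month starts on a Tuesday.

October 1991 begins on a Tuesday, so the first Monday is October 7 (6 days later).

October 7, 1991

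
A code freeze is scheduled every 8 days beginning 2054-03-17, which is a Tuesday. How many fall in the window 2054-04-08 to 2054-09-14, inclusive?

20

Occurrences land 8·i days after 2054-03-17 for i = 0, 1, 2, …
2054-04-08 is 22 days after the start; 22 ÷ 8 = 2 remainder 6; since the remainder is 6, round up to i = 3. First occurrence in the window: #4 on 2054-04-10 (3×8 = 24 days in).
2054-09-14 is 181 days after the start; 181 ÷ 8 = 22 remainder 5. Last occurrence in the window: #23 on 2054-09-09.
Occurrences #4 through #23: 20 in total.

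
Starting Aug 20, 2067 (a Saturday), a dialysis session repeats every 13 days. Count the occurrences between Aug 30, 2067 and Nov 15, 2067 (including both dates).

Occurrences land 13·i days after Aug 20, 2067 for i = 0, 1, 2, …
Aug 30, 2067 is 10 days after the start; 10 ÷ 13 = 0 remainder 10; since the remainder is 10, round up to i = 1. First occurrence in the window: #2 on Sep 2, 2067 (1×13 = 13 days in).
Nov 15, 2067 is 87 days after the start; 87 ÷ 13 = 6 remainder 9. Last occurrence in the window: #7 on Nov 6, 2067.
Occurrences #2 through #7: 6 in total.

6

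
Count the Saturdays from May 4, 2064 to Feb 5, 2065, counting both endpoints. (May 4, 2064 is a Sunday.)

May 4, 2064 is a Sunday; the first Saturday on or after it is May 10, 2064 (6 days later).
From May 10, 2064 to Feb 5, 2065: 21 + 30 + 31 + 31 + 30 + 31 + 30 + 31 + 31 + 5 = 271 days (rest of May, Jun, Jul, Aug, Sep, Oct, Nov, Dec, Jan, Feb).
271 ÷ 7 = 38 full weeks with remainder 5, so 38 more Saturdays after the first → 39.

39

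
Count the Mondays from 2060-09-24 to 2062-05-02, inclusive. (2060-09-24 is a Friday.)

2060-09-24 is a Friday; the first Monday on or after it is 2060-09-27 (3 days later).
From 2060-09-27 to 2062-05-02: 95 + 365 + 122 = 582 days (rest of 2060, 2061, to 2062-05-02 in 2062).
582 ÷ 7 = 83 full weeks with remainder 1, so 83 more Mondays after the first → 84.

84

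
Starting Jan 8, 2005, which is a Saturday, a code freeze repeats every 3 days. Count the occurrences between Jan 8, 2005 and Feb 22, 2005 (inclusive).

16

Occurrences land 3·i days after Jan 8, 2005 for i = 0, 1, 2, …
The window opens on the start date, so the first occurrence inside is #1 on Jan 8, 2005.
Feb 22, 2005 is 45 days after the start; 45 ÷ 3 = 15 remainder 0. Last occurrence in the window: #16 on Feb 22, 2005.
Occurrences #1 through #16: 16 in total.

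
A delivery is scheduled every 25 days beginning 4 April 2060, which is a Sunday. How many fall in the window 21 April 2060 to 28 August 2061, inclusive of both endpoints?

Occurrences land 25·i days after 4 April 2060 for i = 0, 1, 2, …
21 April 2060 is 17 days after the start; 17 ÷ 25 = 0 remainder 17; since the remainder is 17, round up to i = 1. First occurrence in the window: #2 on 29 April 2060 (1×25 = 25 days in).
28 August 2061 is 511 days after the start; 511 ÷ 25 = 20 remainder 11. Last occurrence in the window: #21 on 17 August 2061.
Occurrences #2 through #21: 20 in total.

20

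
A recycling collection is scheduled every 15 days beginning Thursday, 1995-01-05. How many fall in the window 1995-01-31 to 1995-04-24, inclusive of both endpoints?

Occurrences land 15·i days after 1995-01-05 for i = 0, 1, 2, …
1995-01-31 is 26 days after the start; 26 ÷ 15 = 1 remainder 11; since the remainder is 11, round up to i = 2. First occurrence in the window: #3 on 1995-02-04 (2×15 = 30 days in).
1995-04-24 is 109 days after the start; 109 ÷ 15 = 7 remainder 4. Last occurrence in the window: #8 on 1995-04-20.
Occurrences #3 through #8: 6 in total.

6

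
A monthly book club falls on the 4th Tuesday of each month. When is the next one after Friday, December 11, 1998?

December 1998 starts on a Tuesday; its first Tuesday is the 1st, so the 4th Tuesday is the 22nd — December 22, 1998.
December 22, 1998 is after December 11, 1998, so that is the next one.

December 22, 1998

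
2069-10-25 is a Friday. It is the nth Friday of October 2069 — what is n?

4th

Day 25 falls in week ⌈25/7⌉ of the month.
Days 1–7 hold the 1st Friday, 8–14 the 2nd, 15–21 the 3rd, 22–28 the 4th, 29–31 the 5th.
25 is in the range for the 4th.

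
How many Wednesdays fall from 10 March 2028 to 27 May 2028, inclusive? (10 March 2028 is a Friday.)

11

10 March 2028 is a Friday; the first Wednesday on or after it is 15 March 2028 (5 days later).
From 15 March 2028 to 27 May 2028: 16 + 30 + 27 = 73 days (rest of March, April, May).
73 ÷ 7 = 10 full weeks with remainder 3, so 10 more Wednesdays after the first → 11.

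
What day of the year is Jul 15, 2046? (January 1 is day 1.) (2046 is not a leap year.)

Days in months before Jul: 31 + 28 + 31 + 30 + 31 + 30 = 181.
Plus 15 days into Jul → day 196.

196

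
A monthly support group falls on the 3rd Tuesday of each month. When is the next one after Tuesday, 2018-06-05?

2018-06-19

June 2018 starts on a Friday; its first Tuesday is the 5th, so the 3rd Tuesday is the 19th — 2018-06-19.
2018-06-19 is after 2018-06-05, so that is the next one.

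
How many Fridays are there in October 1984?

1 October 1984 is a Monday; the first Friday on or after it is 5 October 1984 (4 days later).
From 5 October 1984 to 31 October 1984 is 31 − 5 = 26 days.
26 ÷ 7 = 3 full weeks with remainder 5, so 3 more Fridays after the first → 4.

4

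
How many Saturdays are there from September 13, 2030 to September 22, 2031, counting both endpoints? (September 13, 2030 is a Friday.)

54

September 13, 2030 is a Friday; the first Saturday on or after it is September 14, 2030 (1 day later).
From September 14, 2030 to September 22, 2031: 108 + 265 = 373 days (rest of 2030, to September 22, 2031 in 2031).
373 ÷ 7 = 53 full weeks with remainder 2, so 53 more Saturdays after the first → 54.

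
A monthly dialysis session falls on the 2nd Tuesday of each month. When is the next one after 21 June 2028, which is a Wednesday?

11 July 2028

June 2028 starts on a Thursday; its first Tuesday is the 6th, so the 2nd Tuesday is the 13th — 13 June 2028.
That is not after 21 June 2028, so look at July 2028.
July 2028 starts on a Saturday; its first Tuesday is the 4th, so the 2nd Tuesday is the 11th — 11 July 2028.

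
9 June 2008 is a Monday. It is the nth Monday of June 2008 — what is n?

Day 9 falls in week ⌈9/7⌉ of the month.
Days 1–7 hold the 1st Monday, 8–14 the 2nd, 15–21 the 3rd, 22–28 the 4th, 29–31 the 5th.
9 is in the range for the 2nd.

2nd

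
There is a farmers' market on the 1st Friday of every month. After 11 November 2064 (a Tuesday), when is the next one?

November 2064 starts on a Saturday, so its 1st Friday is 7 November 2064 (6 days in).
That is not after 11 November 2064, so look at December 2064.
December 2064 starts on a Monday, so its 1st Friday is 5 December 2064 (4 days in).

5 December 2064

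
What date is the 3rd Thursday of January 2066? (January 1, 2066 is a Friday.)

January 2066 begins on a Friday, so the first Thursday is January 7 (6 days later).
The 3rd Thursday is 2 weeks later: 7 + 14 = 21.

January 21, 2066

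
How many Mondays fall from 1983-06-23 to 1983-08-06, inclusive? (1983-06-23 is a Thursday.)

6

1983-06-23 is a Thursday; the first Monday on or after it is 1983-06-27 (4 days later).
From 1983-06-27 to 1983-08-06: 3 + 31 + 6 = 40 days (rest of June, July, August).
40 ÷ 7 = 5 full weeks with remainder 5, so 5 more Mondays after the first → 6.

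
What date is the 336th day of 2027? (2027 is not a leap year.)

2 December 2027

January has 31 days (336 − 31 = 305 remain).
February has 28 days (305 − 28 = 277 remain).
March has 31 days (277 − 31 = 246 remain).
April has 30 days (246 − 30 = 216 remain).
May has 31 days (216 − 31 = 185 remain).
June has 30 days (185 − 30 = 155 remain).
July has 31 days (155 − 31 = 124 remain).
August has 31 days (124 − 31 = 93 remain).
September has 30 days (93 − 30 = 63 remain).
October has 31 days (63 − 31 = 32 remain).
November has 30 days (32 − 30 = 2 remain).
2 into December → December 2.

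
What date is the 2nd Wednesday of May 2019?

The first Wednesday of May 2019 is May 1.
The 2nd Wednesday is 1 weeks later: 1 + 7 = 8.

2019-05-08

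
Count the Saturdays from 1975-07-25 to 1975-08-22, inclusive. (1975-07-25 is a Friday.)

1975-07-25 is a Friday; the first Saturday on or after it is 1975-07-26 (1 day later).
From 1975-07-26 to 1975-08-22: 5 + 22 = 27 days (rest of July, August).
27 ÷ 7 = 3 full weeks with remainder 6, so 3 more Saturdays after the first → 4.

4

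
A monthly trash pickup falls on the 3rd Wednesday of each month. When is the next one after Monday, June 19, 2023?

June 21, 2023

June 2023 starts on a Thursday; its first Wednesday is the 7th, so the 3rd Wednesday is the 21st — June 21, 2023.
June 21, 2023 is after June 19, 2023, so that is the next one.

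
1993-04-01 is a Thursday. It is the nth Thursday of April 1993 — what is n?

Day 1 falls in week ⌈1/7⌉ of the month.
Days 1–7 hold the 1st Thursday, 8–14 the 2nd, 15–21 the 3rd, 22–28 the 4th, 29–31 the 5th.
1 is in the range for the 1st.

1st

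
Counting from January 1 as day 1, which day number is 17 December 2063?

Days in months before December: 31 + 28 + 31 + 30 + 31 + 30 + 31 + 31 + 30 + 31 + 30 = 334.
Plus 17 days into December → day 351.

351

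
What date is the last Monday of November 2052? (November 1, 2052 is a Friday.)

2052-11-25

November 2052 begins on a Friday, so the first Monday is November 4 (3 days later).
November 2052 has 30 days. Adding weeks: 4, 11, 18, 25 — the last one ≤ 30 is the 25th.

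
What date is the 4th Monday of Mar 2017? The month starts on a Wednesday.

Mar 27, 2017

Mar 2017 begins on a Wednesday, so the first Monday is Mar 6 (5 days later).
The 4th Monday is 3 weeks later: 6 + 21 = 27.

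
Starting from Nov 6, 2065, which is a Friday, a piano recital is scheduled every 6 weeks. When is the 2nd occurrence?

The 2nd occurrence is 1 interval after the first: 1 × 42 = 42 days after Nov 6, 2065.
Nov has 30 days — 24 days to the end of Nov leaves 18.
18 days into Dec → Dec 18, 2065.

Dec 18, 2065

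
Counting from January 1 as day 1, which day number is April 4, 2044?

Days in months before April: 31 + 29 + 31 = 91.
Plus 4 days into April → day 95.

95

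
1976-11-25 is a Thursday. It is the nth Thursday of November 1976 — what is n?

4th

Day 25 falls in week ⌈25/7⌉ of the month.
Days 1–7 hold the 1st Thursday, 8–14 the 2nd, 15–21 the 3rd, 22–28 the 4th, 29–31 the 5th.
25 is in the range for the 4th.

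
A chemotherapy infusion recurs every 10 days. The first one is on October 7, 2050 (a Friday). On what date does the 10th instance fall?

January 5, 2051

The 10th occurrence is 9 intervals after the first: 9 × 10 = 90 days after October 7, 2050.
October has 31 days — 24 days to the end of October leaves 66.
November has 30 days (36 left).
December has 31 days (5 left).
5 days into January → January 5, 2051.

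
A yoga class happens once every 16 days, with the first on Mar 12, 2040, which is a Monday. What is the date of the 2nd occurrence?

Mar 28, 2040

The 2nd occurrence is 1 interval after the first: 1 × 16 = 16 days after Mar 12, 2040.
16 days later is Mar 28, 2040.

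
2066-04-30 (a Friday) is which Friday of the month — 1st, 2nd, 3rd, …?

5th

Day 30 falls in week ⌈30/7⌉ of the month.
Days 1–7 hold the 1st Friday, 8–14 the 2nd, 15–21 the 3rd, 22–28 the 4th, 29–31 the 5th.
30 is in the range for the 5th.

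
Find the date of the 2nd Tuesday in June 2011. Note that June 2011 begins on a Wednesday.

June 2011 begins on a Wednesday, so the first Tuesday is June 7 (6 days later).
The 2nd Tuesday is 1 weeks later: 7 + 7 = 14.

June 14, 2011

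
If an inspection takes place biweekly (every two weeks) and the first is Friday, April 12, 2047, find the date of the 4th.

May 24, 2047

The 4th occurrence is 3 intervals after the first: 3 × 14 = 42 days after April 12, 2047.
April has 30 days — 18 days to the end of April leaves 24.
24 days into May → May 24, 2047.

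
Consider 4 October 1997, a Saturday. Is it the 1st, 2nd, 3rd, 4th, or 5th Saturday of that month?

1st

Day 4 falls in week ⌈4/7⌉ of the month.
Days 1–7 hold the 1st Saturday, 8–14 the 2nd, 15–21 the 3rd, 22–28 the 4th, 29–31 the 5th.
4 is in the range for the 1st.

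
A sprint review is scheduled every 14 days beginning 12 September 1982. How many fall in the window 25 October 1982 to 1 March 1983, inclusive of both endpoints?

Occurrences land 14·i days after 12 September 1982 for i = 0, 1, 2, …
25 October 1982 is 43 days after the start; 43 ÷ 14 = 3 remainder 1; since the remainder is 1, round up to i = 4. First occurrence in the window: #5 on 7 November 1982 (4×14 = 56 days in).
1 March 1983 is 170 days after the start; 170 ÷ 14 = 12 remainder 2. Last occurrence in the window: #13 on 27 February 1983.
Occurrences #5 through #13: 9 in total.

9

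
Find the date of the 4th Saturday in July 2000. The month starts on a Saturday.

July 2000 begins on a Saturday, so the first Saturday is July 1.
The 4th Saturday is 3 weeks later: 1 + 21 = 22.

22 July 2000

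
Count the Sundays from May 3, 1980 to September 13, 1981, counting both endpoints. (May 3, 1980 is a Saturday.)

May 3, 1980 is a Saturday; the first Sunday on or after it is May 4, 1980 (1 day later).
From May 4, 1980 to September 13, 1981: 241 + 256 = 497 days (rest of 1980, to September 13, 1981 in 1981).
497 ÷ 7 = 71 full weeks with remainder 0, so 71 more Sundays after the first → 72.

72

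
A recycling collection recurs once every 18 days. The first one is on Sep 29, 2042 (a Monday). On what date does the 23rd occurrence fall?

The 23rd occurrence is 22 intervals after the first: 22 × 18 = 396 days after Sep 29, 2042.
Sep has 30 days — 1 day to the end of Sep leaves 395.
Oct has 31 days (364 left).
Nov has 30 days (334 left).
Dec has 31 days (303 left).
Jan has 31 days (272 left).
Feb has 28 days (244 left).
Mar has 31 days (213 left).
Apr has 30 days (183 left).
May has 31 days (152 left).
Jun has 30 days (122 left).
Jul has 31 days (91 left).
Aug has 31 days (60 left).
Sep has 30 days (30 left).
30 days into Oct → Oct 30, 2043.

Oct 30, 2043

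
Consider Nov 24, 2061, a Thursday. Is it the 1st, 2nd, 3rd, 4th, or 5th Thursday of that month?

4th

Day 24 falls in week ⌈24/7⌉ of the month.
Days 1–7 hold the 1st Thursday, 8–14 the 2nd, 15–21 the 3rd, 22–28 the 4th, 29–31 the 5th.
24 is in the range for the 4th.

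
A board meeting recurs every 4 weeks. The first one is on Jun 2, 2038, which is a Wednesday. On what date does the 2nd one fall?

Jun 30, 2038

The 2nd occurrence is 1 interval after the first: 1 × 28 = 28 days after Jun 2, 2038.
28 days later is Jun 30, 2038.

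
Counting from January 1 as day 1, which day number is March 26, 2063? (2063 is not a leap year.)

85

Days in months before March: 31 + 28 = 59.
Plus 26 days into March → day 85.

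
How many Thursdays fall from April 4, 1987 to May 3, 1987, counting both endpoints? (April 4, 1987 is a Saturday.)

4

April 4, 1987 is a Saturday; the first Thursday on or after it is April 9, 1987 (5 days later).
From April 9, 1987 to May 3, 1987: 21 + 3 = 24 days (rest of April, May).
24 ÷ 7 = 3 full weeks with remainder 3, so 3 more Thursdays after the first → 4.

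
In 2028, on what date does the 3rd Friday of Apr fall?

Apr 2028 begins on a Saturday, so the first Friday is Apr 7 (6 days later).
The 3rd Friday is 2 weeks later: 7 + 14 = 21.

Apr 21, 2028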